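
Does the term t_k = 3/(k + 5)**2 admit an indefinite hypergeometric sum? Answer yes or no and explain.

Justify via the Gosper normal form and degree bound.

r(k) = (k + 5)**2/(k + 6)**2 after simplifying.
Normal form (A,B,C) = (k**2 + 10*k + 25, k**2 + 12*k + 36, 1).
f must satisfy (k**2 + 10*k + 25)·f(k+1) − (k**2 + 10*k + 25)·f(k) = 1.
Degrees (2,2,0) ⇒ d ≤ 0.
f = c0 ⇒ A·f(k+1) − B(k−1)·f(k) − C = -1. The system {-1 = 0} is inconsistent; no antidifference.

No — t_k has no hypergeometric antidifference.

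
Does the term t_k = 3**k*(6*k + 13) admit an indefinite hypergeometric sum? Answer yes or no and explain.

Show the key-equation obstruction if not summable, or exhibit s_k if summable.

Yes. s_k = 3**k*(3*k + 2).

Ratio r(k) = 3*(6*k + 19)/(6*k + 13).
A = 3, B = 1, C = k + 13/6.
Need (3)·f(k+1) − (1)·f(k) = k + 13/6.
Bound: deg f ≤ 1.
Match coefficients ⇒ f(k) = (3*k + 2)/6.
So s_k = (B(k−1)f/C)·t_k = ((3*k + 2)/(6*k + 13))·t_k = 3**k*(3*k + 2).
s_(k+1) − s_k = 3**k*(6*k + 13) = t_k.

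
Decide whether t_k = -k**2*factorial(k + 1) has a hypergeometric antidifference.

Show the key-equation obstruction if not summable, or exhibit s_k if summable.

t_(k+1)/t_k = (k + 1)**2*(k + 2)/k**2.
Gosper form: A/B · C(k+1)/C(k) with A=k + 2, B=1, C=k**2.
Need (k + 2)·f(k+1) − (1)·f(k) = k**2.
deg f ≤ 1 (via 1,0,2).
A polynomial solution: f(k) = k - 2.
Then R = B(k−1)f/C = (k - 2)/k**2, so s_k = R(k)·t_k = -(k - 2)*factorial(k + 1).
Verify: -k**2*factorial(k + 1) matches t_k.

Yes. s_k = -(k - 2)*factorial(k + 1).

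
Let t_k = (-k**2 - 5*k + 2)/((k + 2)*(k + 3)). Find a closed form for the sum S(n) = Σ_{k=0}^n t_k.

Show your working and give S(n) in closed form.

The ratio is (k + 2)*(5*k + (k + 1)**2 + 3)/((k + 4)*(k**2 + 5*k - 2)).
Take A(k)=k + 2, B(k)=k + 4, C(k)=k**2 + 5*k - 2.
Need (k + 2)·f(k+1) − (k + 3)·f(k) = k**2 + 5*k - 2.
From deg A=1, deg B=1, deg C=2: d=2.
A polynomial solution: f(k) = k*(k - 2).
Then R = B(k−1)f/C = k*(k - 2)*(k + 3)/(k**2 + 5*k - 2), so s_k = R(k)·t_k = k*(2 - k)/(k + 2).
s_(k+1) − s_k = (-k**2 - 5*k + 2)/(k**2 + 5*k + 6) = t_k.
Evaluate: s_(n+1) = (1 - n**2)/(n + 3); subtract s_(0) = 0 ⇒ S(n) = (1 - n**2)/(n + 3).

S(n) = (1 - n**2)/(n + 3)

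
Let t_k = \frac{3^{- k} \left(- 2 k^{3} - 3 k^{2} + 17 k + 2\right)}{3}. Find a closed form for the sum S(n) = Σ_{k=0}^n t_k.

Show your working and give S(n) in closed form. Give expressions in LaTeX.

S(n) = 3^{- n - 1} \left(3^{n + 1} + n^{3} + 6 n^{2} + 5 n - 1\right)

r(k) = (2*k**3 + 9*k**2 - 5*k - 14)/(3*(2*k**3 + 3*k**2 - 17*k - 2)) after simplifying.
Normal form (A,B,C) = (1/3, 1, k**3 + 3*k**2/2 - 17*k/2 - 1).
Solve (1/3)·f(k+1) − (1)·f(k) = k**3 + 3*k**2/2 - 17*k/2 - 1.
Bound: deg f ≤ 3.
Solving with deg f ≤ 3: f(k) = -3*(k**3 + 3*k**2 - 4*k - 1)/2.
So s_k = (B(k−1)f/C)·t_k = (-3*(k**3 + 3*k**2 - 4*k - 1)/(2*k**3 + 3*k**2 - 17*k - 2))·t_k = (k**3 + 3*k**2 - 4*k - 1)/3**k.
s_(k+1) − s_k = (-2*k**3 - 3*k**2 + 17*k + 2)/(3*3**k) = t_k.
Evaluate: s_(n+1) = 3**(-n - 1)*(n**3 + 6*n**2 + 5*n - 1); subtract s_(0) = -1 ⇒ S(n) = 3**(-n - 1)*(3**(n + 1) + n**3 + 6*n**2 + 5*n - 1).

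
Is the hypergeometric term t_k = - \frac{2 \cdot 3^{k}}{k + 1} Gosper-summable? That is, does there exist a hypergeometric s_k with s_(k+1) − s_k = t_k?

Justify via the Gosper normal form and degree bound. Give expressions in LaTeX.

No — key equation has no polynomial f.

Step 1: r(k) = 3*(k + 1)/(k + 2).
A = 3*k + 3, B = k + 2, C = 1.
Solve (3*k + 3)·f(k+1) − (k + 1)·f(k) = 1.
Bound: deg f ≤ -1.
d = -1 < 0 ⇒ no nonzero polynomial f; not summable.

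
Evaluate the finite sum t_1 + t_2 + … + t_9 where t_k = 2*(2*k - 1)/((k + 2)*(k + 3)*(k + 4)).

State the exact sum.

Σ = 4/13

Ratio r(k) = (k + 2)*(2*k + 1)/((k + 5)*(2*k - 1)).
A = k + 2, B = k + 5, C = k - 1/2.
Key eq: (k + 2)·f(k+1) = (k + 4)·f(k) + (k - 1/2).
d = 2 from the (1,1,1) case.
Solving with deg f ≤ 2: f(k) = k*(k - 3)/8.
Then R = B(k−1)f/C = k*(k - 3)*(k + 4)/(4*(2*k - 1)), so s_k = R(k)·t_k = k*(k - 3)/(2*(k + 2)*(k + 3)).
Verify: 2*(2*k - 1)/(k**3 + 9*k**2 + 26*k + 24) matches t_k.
Σ_(k=1)^(9) t_k = s_(10) − s_(1) = 35/156 − (-1/12) = 4/13.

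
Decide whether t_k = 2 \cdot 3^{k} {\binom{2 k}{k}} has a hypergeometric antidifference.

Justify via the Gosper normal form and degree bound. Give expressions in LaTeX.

Step 1: r(k) = 6*(2*k + 1)/(k + 1).
Take A(k)=12*k + 6, B(k)=k + 1, C(k)=1.
f must satisfy (12*k + 6)·f(k+1) − (k)·f(k) = 1.
Bound: deg f ≤ -1.
deg f ≤ -1 is impossible — no certificate.

No — t_k has no hypergeometric antidifference.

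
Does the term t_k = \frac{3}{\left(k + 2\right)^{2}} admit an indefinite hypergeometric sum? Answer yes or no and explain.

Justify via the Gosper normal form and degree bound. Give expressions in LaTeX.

No — t_k has no hypergeometric antidifference.

Ratio r(k) = (k + 2)**2/(k + 3)**2.
Gosper form: A/B · C(k+1)/C(k) with A=k**2 + 4*k + 4, B=k**2 + 6*k + 9, C=1.
Solve (k**2 + 4*k + 4)·f(k+1) − (k**2 + 4*k + 4)·f(k) = 1.
Degrees (2,2,0) ⇒ d ≤ 0.
Put f(k) = c0: A·f(k+1) − B(k−1)·f(k) − C = -1; need -1 = 0 — inconsistent ⇒ no f, not summable.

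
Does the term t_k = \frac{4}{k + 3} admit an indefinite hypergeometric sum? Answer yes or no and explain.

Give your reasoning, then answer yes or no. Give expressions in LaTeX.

No — the linear system for f has no solution.

Compute t_(k+1)/t_k: get (k + 3)/(k + 4).
A = k + 3, B = k + 4, C = 1.
Need (k + 3)·f(k+1) − (k + 3)·f(k) = 1.
deg f ≤ 0 (via 1,1,0).
Write f(k) = c0. Then LHS − RHS = -1, requiring -1 = 0: contradictory. No certificate.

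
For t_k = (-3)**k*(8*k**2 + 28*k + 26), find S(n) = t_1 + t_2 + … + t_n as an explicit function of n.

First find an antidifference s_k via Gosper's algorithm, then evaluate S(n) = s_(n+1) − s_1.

S(n) = 6*(-3)**n*n**2 + 24*(-3)**n*n + 24*(-3)**n - 24

The ratio is 3*(-4*k**2 - 22*k - 31)/(4*k**2 + 14*k + 13).
Factor: A=-3; B=1; C=k**2 + 7*k/2 + 13/4.
Set up (-3)·f(k+1) − (1)·f(k) − (k**2 + 7*k/2 + 13/4) = 0.
From deg A=0, deg B=0, deg C=2: d=2.
Solving with deg f ≤ 2: f(k) = -(k + 1)**2/4.
Get s_k = R·t_k = -2*(-3)**k*(k**2 + 2*k + 1) with R(k) = B(k−1)f(k)/C(k) = -(k + 1)**2/(4*k**2 + 14*k + 13).
Δs = (-3)**k*(8*k**2 + 28*k + 26), as required.
Σ_(k=1)^n t_k = s_(n+1) − s_(1) = (6*(-3)**n*(n**2 + 4*n + 4)) − (24), i.e. 6*(-3)**n*n**2 + 24*(-3)**n*n + 24*(-3)**n - 24.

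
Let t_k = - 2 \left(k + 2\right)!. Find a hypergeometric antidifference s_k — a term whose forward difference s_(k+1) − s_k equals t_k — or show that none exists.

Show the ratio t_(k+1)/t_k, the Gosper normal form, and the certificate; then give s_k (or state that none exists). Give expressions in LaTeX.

Step 1: r(k) = k + 3.
Gosper form: A/B · C(k+1)/C(k) with A=k + 3, B=1, C=1.
Need (k + 3)·f(k+1) − (1)·f(k) = 1.
From deg A=1, deg B=0, deg C=0: d=-1.
Bound -1 < 0, so the key equation has no polynomial solution.

none — t_k is not Gosper-summable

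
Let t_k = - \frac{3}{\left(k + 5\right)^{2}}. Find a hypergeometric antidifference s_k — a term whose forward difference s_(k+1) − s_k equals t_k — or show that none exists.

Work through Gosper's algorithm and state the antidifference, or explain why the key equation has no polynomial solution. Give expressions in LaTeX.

r(k) = (k + 5)**2/(k + 6)**2 after simplifying.
Factor: A=k**2 + 10*k + 25; B=k**2 + 12*k + 36; C=1.
Key eq: (k**2 + 10*k + 25)·f(k+1) = (k**2 + 10*k + 25)·f(k) + (1).
From deg A=2, deg B=2, deg C=0: d=0.
Generic f = c0 gives residual -1; -1 = 0 cannot hold, so t_k is not Gosper-summable.

no hypergeometric antidifference exists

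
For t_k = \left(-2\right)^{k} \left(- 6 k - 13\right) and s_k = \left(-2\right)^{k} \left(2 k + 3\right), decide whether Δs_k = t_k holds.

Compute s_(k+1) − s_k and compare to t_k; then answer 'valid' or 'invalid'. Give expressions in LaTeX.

s_(k+1) = (-2)**(k + 1)*(2*k + 5)
s_(k+1) − s_k = (-2)**k*(-6*k - 13)
(s_(k+1) − s_k) − t_k = 0

valid (s_(k+1) − s_k reduces to t_k)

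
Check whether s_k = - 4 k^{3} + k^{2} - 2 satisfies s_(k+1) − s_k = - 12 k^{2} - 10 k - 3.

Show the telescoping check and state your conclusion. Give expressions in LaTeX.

Valid — Δs_k = t_k.

s_(k+1) = -4*(k + 1)**3 + (k + 1)**2 - 2
s_(k+1) − s_k = -12*k**2 - 10*k - 3
(s_(k+1) − s_k) − t_k = 0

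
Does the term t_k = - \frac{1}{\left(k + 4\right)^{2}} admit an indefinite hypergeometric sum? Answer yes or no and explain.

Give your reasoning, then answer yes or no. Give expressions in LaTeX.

r(k) = (k + 4)**2/(k + 5)**2 after simplifying.
Factor: A=k**2 + 8*k + 16; B=k**2 + 10*k + 25; C=1.
Solve (k**2 + 8*k + 16)·f(k+1) − (k**2 + 8*k + 16)·f(k) = 1.
Degrees (2,2,0) ⇒ d ≤ 0.
Put f(k) = c0: A·f(k+1) − B(k−1)·f(k) − C = -1; need -1 = 0 — inconsistent ⇒ no f, not summable.

No — t_k has no hypergeometric antidifference.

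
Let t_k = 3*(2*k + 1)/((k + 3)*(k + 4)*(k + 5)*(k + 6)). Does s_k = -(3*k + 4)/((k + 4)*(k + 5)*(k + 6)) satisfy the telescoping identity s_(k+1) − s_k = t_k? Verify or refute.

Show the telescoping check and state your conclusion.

Invalid: residual 3*(-9*k - 7)/(k**5 + 25*k**4 + 245*k**3 + 1175*k**2 + 2754*k + 2520) ≠ 0.

s_(k+1) = (-3*k - 7)/((k + 5)*(k + 6)*(k + 7))
s_(k+1) − s_k = 6*k/(k**4 + 22*k**3 + 179*k**2 + 638*k + 840)
(s_(k+1) − s_k) − t_k = 3*(-9*k - 7)/(k**5 + 25*k**4 + 245*k**3 + 1175*k**2 + 2754*k + 2520)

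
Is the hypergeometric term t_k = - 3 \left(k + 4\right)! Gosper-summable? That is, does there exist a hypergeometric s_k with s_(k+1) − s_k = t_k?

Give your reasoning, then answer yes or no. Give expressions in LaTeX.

No — key equation has no polynomial f.

t_(k+1)/t_k = k + 5.
Factor: A=k + 5; B=1; C=1.
Need (k + 5)·f(k+1) − (1)·f(k) = 1.
deg f ≤ -1 (via 1,0,0).
Negative degree bound (-1): no f exists, t_k not Gosper-summable.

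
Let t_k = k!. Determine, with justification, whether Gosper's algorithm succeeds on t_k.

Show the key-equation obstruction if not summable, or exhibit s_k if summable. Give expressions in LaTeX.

No. Not Gosper-summable.

Step 1: r(k) = k + 1.
Gosper form: A/B · C(k+1)/C(k) with A=k + 1, B=1, C=1.
Solve (k + 1)·f(k+1) − (1)·f(k) = 1.
deg f ≤ -1 (via 1,0,0).
deg f ≤ -1 is impossible — no certificate.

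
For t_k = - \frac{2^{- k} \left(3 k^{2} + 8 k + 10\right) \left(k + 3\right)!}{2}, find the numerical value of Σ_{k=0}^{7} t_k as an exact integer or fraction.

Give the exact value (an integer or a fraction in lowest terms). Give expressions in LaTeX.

Σ = -3586281

Ratio r(k) = (k + 4)*(8*k + 3*(k + 1)**2 + 18)/(2*(3*k**2 + 8*k + 10)).
A = k/2 + 2, B = 1, C = k**2 + 8*k/3 + 10/3.
Set up (k/2 + 2)·f(k+1) − (1)·f(k) − (k**2 + 8*k/3 + 10/3) = 0.
deg f ≤ 1 (via 1,0,2).
Coefficient equations give f(k) = 2*(3*k - 1)/3.
Get s_k = R·t_k = -(3*k - 1)*factorial(k + 3)/2**k with R(k) = B(k−1)f(k)/C(k) = 2*(3*k - 1)/(3*k**2 + 8*k + 10).
Check: Δs_k = -(3*k**2 + 8*k + 10)*factorial(k + 3)/(2*2**k). ✓
Telescoping: Σ = s_(8) − s_(0) = -3586275 − (6) = -3586281.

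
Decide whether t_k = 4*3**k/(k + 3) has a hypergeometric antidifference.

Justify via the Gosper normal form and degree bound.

No. Not Gosper-summable.

r(k) = 3*(k + 3)/(k + 4) after simplifying.
Gosper form: A/B · C(k+1)/C(k) with A=3*k + 9, B=k + 4, C=1.
Set up (3*k + 9)·f(k+1) − (k + 3)·f(k) − (1) = 0.
d = -1 from the (1,1,0) case.
Negative degree bound (-1): no f exists, t_k not Gosper-summable.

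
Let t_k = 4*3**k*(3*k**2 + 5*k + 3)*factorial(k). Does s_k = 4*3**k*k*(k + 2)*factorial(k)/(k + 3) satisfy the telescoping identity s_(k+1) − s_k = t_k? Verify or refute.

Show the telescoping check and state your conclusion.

Invalid: residual -4*3**k*(3*k**3 + 14*k**2 + 17*k + 9)*factorial(k)/((k + 3)*(k + 4)) ≠ 0.

s_(k+1) = 12*3**k*(k + 1)*(k + 3)*factorial(k + 1)/(k + 4)
s_(k+1) − s_k = 4*3**k*(3*k**4 + 23*k**3 + 60*k**2 + 64*k + 27)*factorial(k)/((k + 3)*(k + 4))
(s_(k+1) − s_k) − t_k = -4*3**k*(3*k**3 + 14*k**2 + 17*k + 9)*factorial(k)/((k + 3)*(k + 4))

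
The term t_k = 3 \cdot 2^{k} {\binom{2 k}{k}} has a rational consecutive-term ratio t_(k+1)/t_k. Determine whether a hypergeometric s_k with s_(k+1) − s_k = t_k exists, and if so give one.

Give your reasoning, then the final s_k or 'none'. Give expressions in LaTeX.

none (Gosper's algorithm certifies no s_k)

Step 1: r(k) = 4*(2*k + 1)/(k + 1).
Take A(k)=8*k + 4, B(k)=k + 1, C(k)=1.
Need (8*k + 4)·f(k+1) − (k)·f(k) = 1.
Bound: deg f ≤ -1.
d = -1 < 0 ⇒ no nonzero polynomial f; not summable.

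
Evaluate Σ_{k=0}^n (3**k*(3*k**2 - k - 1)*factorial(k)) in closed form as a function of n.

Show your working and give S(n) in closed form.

S(n) = 3**(n + 1)*n**2*factorial(n) - 3**(n + 1)*factorial(n) + 2

r(k) = 3*(k + 1)*(k - 3*(k + 1)**2 + 2)/(-3*k**2 + k + 1) after simplifying.
Normal form (A,B,C) = (3*k + 3, 1, k**2 - k/3 - 1/3).
Key eq: (3*k + 3)·f(k+1) = (1)·f(k) + (k**2 - k/3 - 1/3).
d = 1 from the (1,0,2) case.
Coefficient equations give f(k) = (k - 2)/3.
So s_k = (B(k−1)f/C)·t_k = ((k - 2)/(3*k**2 - k - 1))·t_k = 3**k*(k - 2)*factorial(k).
s_(k+1) − s_k = 3**k*(3*k**2 - k - 1)*factorial(k) = t_k.
s_(n+1) = 3**(n + 1)*(n - 1)*factorial(n + 1) and s_(0) = -2, so S(n) = 3**(n + 1)*n**2*factorial(n) - 3**(n + 1)*factorial(n) + 2.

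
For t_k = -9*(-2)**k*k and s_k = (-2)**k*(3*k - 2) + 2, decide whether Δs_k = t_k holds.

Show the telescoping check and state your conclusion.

s_(k+1) = -2*(-2)**k*(3*k + 1) + 2
s_(k+1) − s_k = -9*(-2)**k*k
(s_(k+1) − s_k) − t_k = 0

Valid — Δs_k = t_k.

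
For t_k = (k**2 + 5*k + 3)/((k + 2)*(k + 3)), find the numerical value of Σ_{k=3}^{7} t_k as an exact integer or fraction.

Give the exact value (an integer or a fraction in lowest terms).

t_(k+1)/t_k = (k + 2)*(5*k + (k + 1)**2 + 8)/((k + 4)*(k**2 + 5*k + 3)).
Take A(k)=k + 2, B(k)=k + 4, C(k)=k**2 + 5*k + 3.
Need (k + 2)·f(k+1) − (k + 3)·f(k) = k**2 + 5*k + 3.
deg f ≤ 2 (via 1,1,2).
Solve for f: f(k) = k*(2*k + 1)/2 (degree 2 ≤ 2).
Then R = B(k−1)f/C = k*(k + 3)*(2*k + 1)/(2*(k**2 + 5*k + 3)), so s_k = R(k)·t_k = k*(2*k + 1)/(2*(k + 2)).
Δs = (k**2 + 5*k + 3)/(k**2 + 5*k + 6), as required.
Evaluate s at k=8 and k=3: 34/5 and 21/10; difference 47/10.

Σ = 47/10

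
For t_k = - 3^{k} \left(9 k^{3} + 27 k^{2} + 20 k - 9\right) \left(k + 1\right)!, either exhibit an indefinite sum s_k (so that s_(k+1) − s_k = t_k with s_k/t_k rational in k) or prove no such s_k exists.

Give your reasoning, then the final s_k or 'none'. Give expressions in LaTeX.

s_k = 3^{k} \left(- 3 k^{2} + 2 k + 3\right) \left(k + 1\right)!

t_(k+1)/t_k = 3*(9*k**4 + 72*k**3 + 209*k**2 + 249*k + 94)/(9*k**3 + 27*k**2 + 20*k - 9).
Factor: A=3*k + 6; B=1; C=k**3 + 3*k**2 + 20*k/9 - 1.
Solve (3*k + 6)·f(k+1) − (1)·f(k) = k**3 + 3*k**2 + 20*k/9 - 1.
d = 2 from the (1,0,3) case.
Match coefficients ⇒ f(k) = (3*k**2 - 2*k - 3)/9.
Certificate R = B(k−1)f/C = (3*k**2 - 2*k - 3)/(9*k**3 + 27*k**2 + 20*k - 9) gives s_k = 3**k*(-3*k**2 + 2*k + 3)*factorial(k + 1).
s_(k+1) − s_k = -3**k*(9*k**3 + 27*k**2 + 20*k - 9)*factorial(k + 1) = t_k.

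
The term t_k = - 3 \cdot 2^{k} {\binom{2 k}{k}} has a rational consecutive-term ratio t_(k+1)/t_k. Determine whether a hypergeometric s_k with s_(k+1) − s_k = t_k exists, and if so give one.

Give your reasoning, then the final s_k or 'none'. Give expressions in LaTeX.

not Gosper-summable; s_k does not exist

t_(k+1)/t_k = 4*(2*k + 1)/(k + 1).
Take A(k)=8*k + 4, B(k)=k + 1, C(k)=1.
Solve (8*k + 4)·f(k+1) − (k)·f(k) = 1.
deg f ≤ -1 (via 1,1,0).
deg f ≤ -1 is impossible — no certificate.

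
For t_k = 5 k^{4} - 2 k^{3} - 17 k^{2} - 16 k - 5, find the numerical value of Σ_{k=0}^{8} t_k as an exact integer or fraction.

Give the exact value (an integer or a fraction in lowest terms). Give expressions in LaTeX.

Step 1: r(k) = (5*k**4 + 18*k**3 + 7*k**2 - 36*k - 35)/(5*k**4 - 2*k**3 - 17*k**2 - 16*k - 5).
Take A(k)=1, B(k)=1, C(k)=k**4 - 2*k**3/5 - 17*k**2/5 - 16*k/5 - 1.
Solve (1)·f(k+1) − (1)·f(k) = k**4 - 2*k**3/5 - 17*k**2/5 - 16*k/5 - 1.
d = 5 from the (0,0,4) case.
Solving with deg f ≤ 5: f(k) = k**3*(k**2 - 3*k - 3)/5.
Get s_k = R·t_k = k**3*(k**2 - 3*k - 3) with R(k) = B(k−1)f(k)/C(k) = k**3*(k**2 - 3*k - 3)/(5*k**4 - 2*k**3 - 17*k**2 - 16*k - 5).
Verify: 5*k**4 - 2*k**3 - 17*k**2 - 16*k - 5 matches t_k.
Σ_(k=0)^(8) t_k = s_(9) − s_(0) = 37179 − (0) = 37179.

Σ = 37179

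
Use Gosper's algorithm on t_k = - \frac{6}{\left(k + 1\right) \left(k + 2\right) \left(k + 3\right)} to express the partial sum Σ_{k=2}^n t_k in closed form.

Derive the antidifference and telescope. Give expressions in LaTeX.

S(n) = \frac{- n^{2} - 5 n + 6}{4 \left(n^{2} + 5 n + 6\right)}

Compute t_(k+1)/t_k: get (k + 1)/(k + 4).
A = k + 1, B = k + 4, C = 1.
Set up (k + 1)·f(k+1) − (k + 3)·f(k) − (1) = 0.
From deg A=1, deg B=1, deg C=0: d=2.
A polynomial solution: f(k) = k*(k + 3)/4.
Certificate R = B(k−1)f/C = k*(k + 3)**2/4 gives s_k = 3*k*(-k - 3)/(2*(k + 1)*(k + 2)).
Verify: -6/(k**3 + 6*k**2 + 11*k + 6) matches t_k.
s_(n+1) = 3*(-n**2 - 5*n - 4)/(2*(n**2 + 5*n + 6)) and s_(2) = -5/4, so S(n) = (-n**2 - 5*n + 6)/(4*(n**2 + 5*n + 6)).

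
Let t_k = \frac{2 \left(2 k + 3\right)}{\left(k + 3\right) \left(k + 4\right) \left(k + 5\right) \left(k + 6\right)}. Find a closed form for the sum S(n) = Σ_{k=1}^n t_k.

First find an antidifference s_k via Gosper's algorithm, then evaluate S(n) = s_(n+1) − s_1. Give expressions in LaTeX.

S(n) = \frac{n \left(n^{2} + 15 n + 34\right)}{20 \left(n^{3} + 15 n^{2} + 74 n + 120\right)}

Compute t_(k+1)/t_k: get (k + 3)*(2*k + 5)/((k + 7)*(2*k + 3)).
Gosper form: A/B · C(k+1)/C(k) with A=k + 3, B=k + 7, C=k + 3/2.
Solve (k + 3)·f(k+1) − (k + 6)·f(k) = k + 3/2.
Degrees (1,1,1) ⇒ d ≤ 3.
Solving with deg f ≤ 3: f(k) = k*(k**2 + 12*k + 17)/60.
Certificate R = B(k−1)f/C = k*(k + 6)*(k**2 + 12*k + 17)/(30*(2*k + 3)) gives s_k = k*(k**2 + 12*k + 17)/(15*(k + 3)*(k + 4)*(k + 5)).
Δs = 2*(2*k + 3)/(k**4 + 18*k**3 + 119*k**2 + 342*k + 360), as required.
s_(n+1) = (n**3 + 15*n**2 + 44*n + 30)/(15*(n**3 + 15*n**2 + 74*n + 120)) and s_(1) = 1/60, so S(n) = n*(n**2 + 15*n + 34)/(20*(n**3 + 15*n**2 + 74*n + 120)).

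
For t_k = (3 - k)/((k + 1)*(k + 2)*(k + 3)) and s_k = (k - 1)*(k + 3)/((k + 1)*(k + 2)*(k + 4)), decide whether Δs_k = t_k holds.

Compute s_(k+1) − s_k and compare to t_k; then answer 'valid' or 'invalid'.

s_(k+1) = k*(k + 4)/((k + 2)*(k + 3)*(k + 5))
s_(k+1) − s_k = (-k**3 - 4*k**2 + 10*k + 45)/(k**5 + 15*k**4 + 85*k**3 + 225*k**2 + 274*k + 120)
(s_(k+1) − s_k) − t_k = (2*k**2 + 3*k - 15)/(k**5 + 15*k**4 + 85*k**3 + 225*k**2 + 274*k + 120)

Invalid: residual (2*k**2 + 3*k - 15)/(k**5 + 15*k**4 + 85*k**3 + 225*k**2 + 274*k + 120) ≠ 0.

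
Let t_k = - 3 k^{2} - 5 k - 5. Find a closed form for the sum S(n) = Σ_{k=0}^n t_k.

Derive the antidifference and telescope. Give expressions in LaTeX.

S(n) = - n^{3} - 4 n^{2} - 8 n - 5

Compute t_(k+1)/t_k: get (3*k**2 + 11*k + 13)/(3*k**2 + 5*k + 5).
A = 1, B = 1, C = k**2 + 5*k/3 + 5/3.
f must satisfy (1)·f(k+1) − (1)·f(k) = k**2 + 5*k/3 + 5/3.
Degrees (0,0,2) ⇒ d ≤ 3.
Match coefficients ⇒ f(k) = k*(k**2 + k + 3)/3.
Then R = B(k−1)f/C = k*(k**2 + k + 3)/(3*k**2 + 5*k + 5), so s_k = R(k)·t_k = k*(-k**2 - k - 3).
s_(k+1) − s_k = -3*k**2 - 5*k - 5 = t_k.
s_(n+1) = -n**3 - 4*n**2 - 8*n - 5 and s_(0) = 0, so S(n) = -n**3 - 4*n**2 - 8*n - 5.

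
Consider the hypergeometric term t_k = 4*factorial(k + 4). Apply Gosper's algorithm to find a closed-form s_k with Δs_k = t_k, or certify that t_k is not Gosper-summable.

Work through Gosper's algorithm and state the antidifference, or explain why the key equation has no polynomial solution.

none (Gosper's algorithm certifies no s_k)

Compute t_(k+1)/t_k: get k + 5.
Normal form (A,B,C) = (k + 5, 1, 1).
Set up (k + 5)·f(k+1) − (1)·f(k) − (1) = 0.
deg f ≤ -1 (via 1,0,0).
Bound -1 < 0, so the key equation has no polynomial solution.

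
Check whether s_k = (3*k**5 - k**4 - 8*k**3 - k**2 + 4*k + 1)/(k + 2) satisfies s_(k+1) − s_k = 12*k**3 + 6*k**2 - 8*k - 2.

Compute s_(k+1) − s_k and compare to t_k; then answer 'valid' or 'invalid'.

s_(k+1) = (3*k**5 + 14*k**4 + 18*k**3 - k**2 - 11*k - 2)/(k + 3)
s_(k+1) − s_k = (12*k**5 + 57*k**4 + 60*k**3 - 14*k**2 - 37*k - 7)/(k**2 + 5*k + 6)
(s_(k+1) − s_k) − t_k = (-9*k**4 - 34*k**3 - 8*k**2 + 21*k + 5)/(k**2 + 5*k + 6)

Invalid: residual (-9*k**4 - 34*k**3 - 8*k**2 + 21*k + 5)/(k**2 + 5*k + 6) ≠ 0.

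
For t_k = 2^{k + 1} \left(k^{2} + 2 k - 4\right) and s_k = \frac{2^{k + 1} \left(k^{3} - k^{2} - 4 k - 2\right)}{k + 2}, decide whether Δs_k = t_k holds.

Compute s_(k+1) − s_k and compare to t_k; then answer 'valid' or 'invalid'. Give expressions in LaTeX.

s_(k+1) = 2**(k + 2)*(k**3 + 2*k**2 - 3*k - 6)/(k + 3)
s_(k+1) − s_k = 2**(k + 1)*(k**4 + 6*k**3 + 9*k**2 - 10*k - 18)/(k**2 + 5*k + 6)
(s_(k+1) − s_k) − t_k = 2**(k + 1)*(-k**3 - 3*k**2 - 2*k + 6)/(k**2 + 5*k + 6)

Invalid: residual \frac{2^{k + 1} \left(- k^{3} - 3 k^{2} - 2 k + 6\right)}{k^{2} + 5 k + 6} ≠ 0.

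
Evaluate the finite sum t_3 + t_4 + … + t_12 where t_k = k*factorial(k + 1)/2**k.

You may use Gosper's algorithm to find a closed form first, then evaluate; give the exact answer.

The ratio is (k + 1)*(k + 2)/(2*k).
Factor: A=k/2 + 1; B=1; C=k.
Need (k/2 + 1)·f(k+1) − (1)·f(k) = k.
d = 0 from the (1,0,1) case.
Coefficient equations give f(k) = 2.
Certificate R = B(k−1)f/C = 2/k gives s_k = 2**(1 - k)*factorial(k + 1).
Δs = k*factorial(k + 1)/2**k, as required.
Telescoping: Σ = s_(13) − s_(3) = 42567525/2 − (6) = 42567513/2.

Σ = 42567513/2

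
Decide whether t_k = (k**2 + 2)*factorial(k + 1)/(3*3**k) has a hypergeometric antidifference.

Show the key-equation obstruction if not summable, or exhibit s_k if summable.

Yes. s_k = k*factorial(k + 1)/3**k.

r(k) = (k + 2)*((k + 1)**2 + 2)/(3*(k**2 + 2)) after simplifying.
A = k/3 + 2/3, B = 1, C = k**2 + 2.
f must satisfy (k/3 + 2/3)·f(k+1) − (1)·f(k) = k**2 + 2.
Degrees (1,0,2) ⇒ d ≤ 1.
Solving with deg f ≤ 1: f(k) = 3*k.
Certificate R = B(k−1)f/C = 3*k/(k**2 + 2) gives s_k = k*factorial(k + 1)/3**k.
Verify: (k**2 + 2)*factorial(k + 1)/(3*3**k) matches t_k.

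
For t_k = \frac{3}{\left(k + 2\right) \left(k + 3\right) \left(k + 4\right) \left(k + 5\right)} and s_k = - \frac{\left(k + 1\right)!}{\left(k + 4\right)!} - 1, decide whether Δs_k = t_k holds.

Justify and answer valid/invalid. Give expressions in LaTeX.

s_(k+1) = -factorial(k + 2)/factorial(k + 5) - 1
s_(k+1) − s_k = 3/((k + 2)*(k + 3)*(k + 4)*(k + 5))
(s_(k+1) − s_k) − t_k = 0

valid; difference matches t_k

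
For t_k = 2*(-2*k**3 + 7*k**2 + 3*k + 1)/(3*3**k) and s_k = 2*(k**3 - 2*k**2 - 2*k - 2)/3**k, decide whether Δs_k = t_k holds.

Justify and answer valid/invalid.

s_(k+1) = 2*3**(-k - 1)*(k**3 + k**2 - 3*k - 5)
s_(k+1) − s_k = 2*(-2*k**3 + 7*k**2 + 3*k + 1)/(3*3**k)
(s_(k+1) − s_k) − t_k = 0

valid; difference matches t_k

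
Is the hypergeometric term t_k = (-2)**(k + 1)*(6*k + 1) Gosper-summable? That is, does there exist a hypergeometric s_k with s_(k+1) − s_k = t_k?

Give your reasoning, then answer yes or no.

Step 1: r(k) = 2*(-6*k - 7)/(6*k + 1).
Take A(k)=-2, B(k)=1, C(k)=k + 1/6.
f must satisfy (-2)·f(k+1) − (1)·f(k) = k + 1/6.
d = 1 from the (0,0,1) case.
A polynomial solution: f(k) = -(2*k - 1)/6.
R(k) = B(k−1)·f(k)/C(k) = -(2*k - 1)/(6*k + 1); s_k = R·t_k = (-2)**(k + 1)*(1 - 2*k).
Δs = (-2)**(k + 1)*(6*k + 1), as required.

Yes. s_k = (-2)**(k + 1)*(1 - 2*k).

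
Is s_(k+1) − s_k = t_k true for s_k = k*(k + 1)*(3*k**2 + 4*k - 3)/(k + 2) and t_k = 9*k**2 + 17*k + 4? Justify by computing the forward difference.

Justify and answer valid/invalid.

s_(k+1) = (k + 1)*(k + 2)*(4*k + 3*(k + 1)**2 + 1)/(k + 3)
s_(k+1) − s_k = (9*k**4 + 56*k**3 + 112*k**2 + 81*k + 16)/(k**2 + 5*k + 6)
(s_(k+1) − s_k) − t_k = (-6*k**3 - 31*k**2 - 41*k - 8)/(k**2 + 5*k + 6)

Invalid: residual (-6*k**3 - 31*k**2 - 41*k - 8)/(k**2 + 5*k + 6) ≠ 0.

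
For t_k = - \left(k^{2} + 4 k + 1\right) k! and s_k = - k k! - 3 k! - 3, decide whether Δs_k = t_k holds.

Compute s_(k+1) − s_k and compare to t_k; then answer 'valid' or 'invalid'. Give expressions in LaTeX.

s_(k+1) = -k**2*factorial(k) - 5*k*factorial(k) - 4*factorial(k) - 3
s_(k+1) − s_k = -(k**2 + 4*k + 1)*factorial(k)
(s_(k+1) − s_k) − t_k = 0

valid (s_(k+1) − s_k reduces to t_k)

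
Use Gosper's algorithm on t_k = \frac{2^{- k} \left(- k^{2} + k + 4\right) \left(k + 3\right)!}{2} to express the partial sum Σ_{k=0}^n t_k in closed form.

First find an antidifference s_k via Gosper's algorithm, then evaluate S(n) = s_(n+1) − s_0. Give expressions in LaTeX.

S(n) = -24 - \frac{2^{- n} n \left(n + 4\right)!}{2} + \frac{3 \cdot 2^{- n} \left(n + 4\right)!}{2}

Step 1: r(k) = (k**3 + 5*k**2 - 16)/(2*(k**2 - k - 4)).
Gosper form: A/B · C(k+1)/C(k) with A=k/2 + 2, B=1, C=k**2 - k - 4.
Set up (k/2 + 2)·f(k+1) − (1)·f(k) − (k**2 - k - 4) = 0.
Bound: deg f ≤ 1.
Match coefficients ⇒ f(k) = 2*(k - 4).
Get s_k = R·t_k = -(k - 4)*factorial(k + 3)/2**k with R(k) = B(k−1)f(k)/C(k) = 2*(k - 4)/(k**2 - k - 4).
Δs = (-k**2 + k + 4)*factorial(k + 3)/(2*2**k), as required.
Evaluate: s_(n+1) = -2**(-n - 1)*(n - 3)*factorial(n + 4); subtract s_(0) = 24 ⇒ S(n) = -24 - n*factorial(n + 4)/(2*2**n) + 3*factorial(n + 4)/(2*2**n).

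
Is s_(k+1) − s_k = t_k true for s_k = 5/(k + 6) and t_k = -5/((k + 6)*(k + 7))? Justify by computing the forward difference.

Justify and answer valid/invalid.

s_(k+1) = 5/(k + 7)
s_(k+1) − s_k = -5/((k + 6)*(k + 7))
(s_(k+1) − s_k) − t_k = 0

Valid: the claim telescopes to t_k.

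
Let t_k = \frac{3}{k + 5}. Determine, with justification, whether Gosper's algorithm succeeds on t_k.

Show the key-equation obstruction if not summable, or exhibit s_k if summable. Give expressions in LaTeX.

No — key equation has no polynomial f.

The ratio is (k + 5)/(k + 6).
Factor: A=k + 5; B=k + 6; C=1.
Key eq: (k + 5)·f(k+1) = (k + 5)·f(k) + (1).
From deg A=1, deg B=1, deg C=0: d=0.
Put f(k) = c0: A·f(k+1) − B(k−1)·f(k) − C = -1; need -1 = 0 — inconsistent ⇒ no f, not summable.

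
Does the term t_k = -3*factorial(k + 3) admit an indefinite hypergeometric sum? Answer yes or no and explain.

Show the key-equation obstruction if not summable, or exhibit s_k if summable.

The ratio is k + 4.
So A=k + 4 and B=1, with C=1.
Solve (k + 4)·f(k+1) − (1)·f(k) = 1.
d = -1 from the (1,0,0) case.
Negative degree bound (-1): no f exists, t_k not Gosper-summable.

No — negative degree bound, so no certificate f.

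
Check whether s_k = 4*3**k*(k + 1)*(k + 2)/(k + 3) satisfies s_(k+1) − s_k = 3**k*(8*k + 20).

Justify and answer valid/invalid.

s_(k+1) = 12*3**k*(k + 2)*(k + 3)/(k + 4)
s_(k+1) − s_k = 4*3**k*(k + 2)*(-(k + 1)*(k + 4) + 3*(k + 3)**2)/((k + 3)*(k + 4))
(s_(k+1) − s_k) − t_k = 8*3**k*(-k**2 - 5*k - 7)/(k**2 + 7*k + 12)

Invalid: residual 8*3**k*(-k**2 - 5*k - 7)/(k**2 + 7*k + 12) ≠ 0.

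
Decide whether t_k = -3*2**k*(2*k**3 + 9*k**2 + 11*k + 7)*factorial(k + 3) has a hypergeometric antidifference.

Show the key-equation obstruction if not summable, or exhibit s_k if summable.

Ratio r(k) = 2*(2*k**4 + 23*k**3 + 95*k**2 + 169*k + 116)/(2*k**3 + 9*k**2 + 11*k + 7).
Factor: A=2*k + 8; B=1; C=k**3 + 9*k**2/2 + 11*k/2 + 7/2.
Key eq: (2*k + 8)·f(k+1) = (1)·f(k) + (k**3 + 9*k**2/2 + 11*k/2 + 7/2).
d = 2 from the (1,0,3) case.
A polynomial solution: f(k) = (k**2 - k + 1)/2.
R(k) = B(k−1)·f(k)/C(k) = (k**2 - k + 1)/(2*k**3 + 9*k**2 + 11*k + 7); s_k = R·t_k = -3*2**k*(k**2 - k + 1)*factorial(k + 3).
Check: Δs_k = -3*2**k*(2*k**3 + 9*k**2 + 11*k + 7)*factorial(k + 3). ✓

Yes. s_k = -3*2**k*(k**2 - k + 1)*factorial(k + 3).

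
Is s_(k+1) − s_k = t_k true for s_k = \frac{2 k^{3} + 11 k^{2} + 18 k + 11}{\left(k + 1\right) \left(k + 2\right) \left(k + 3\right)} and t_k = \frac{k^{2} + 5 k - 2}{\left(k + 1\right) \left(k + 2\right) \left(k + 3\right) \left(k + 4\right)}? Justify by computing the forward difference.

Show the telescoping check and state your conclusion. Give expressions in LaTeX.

s_(k+1) = (18*k + 2*(k + 1)**3 + 11*(k + 1)**2 + 29)/((k + 2)*(k + 3)*(k + 4))
s_(k+1) − s_k = (k**2 + 5*k - 2)/(k**4 + 10*k**3 + 35*k**2 + 50*k + 24)
(s_(k+1) − s_k) − t_k = 0

valid (s_(k+1) − s_k reduces to t_k)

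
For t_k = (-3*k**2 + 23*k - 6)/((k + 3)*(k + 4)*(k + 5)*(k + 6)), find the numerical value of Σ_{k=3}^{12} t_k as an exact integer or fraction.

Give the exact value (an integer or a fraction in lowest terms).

Σ = 5/272

r(k) = -(k + 3)*(23*k - 3*(k + 1)**2 + 17)/((k + 7)*(3*k**2 - 23*k + 6)) after simplifying.
So A=k + 3 and B=k + 7, with C=k**2 - 23*k/3 + 2.
f must satisfy (k + 3)·f(k+1) − (k + 6)·f(k) = k**2 - 23*k/3 + 2.
Degrees (1,1,2) ⇒ d ≤ 3.
Match coefficients ⇒ f(k) = k*(k - 31)*(k - 2)/45.
R(k) = B(k−1)·f(k)/C(k) = k*(k - 31)*(k - 2)*(k + 6)/(15*(3*k**2 - 23*k + 6)); s_k = R·t_k = k*(-k**2 + 33*k - 62)/(15*(k + 3)*(k + 4)*(k + 5)).
s_(k+1) − s_k = (-3*k**2 + 23*k - 6)/(k**4 + 18*k**3 + 119*k**2 + 342*k + 360) = t_k.
Σ_(k=3)^(12) t_k = s_(13) − s_(3) = 143/4080 − (1/60) = 5/272.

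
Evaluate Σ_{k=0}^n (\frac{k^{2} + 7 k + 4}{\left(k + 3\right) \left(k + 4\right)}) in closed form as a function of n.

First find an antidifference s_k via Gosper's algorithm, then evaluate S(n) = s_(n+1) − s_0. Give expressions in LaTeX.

The ratio is (k + 3)*(7*k + (k + 1)**2 + 11)/((k + 5)*(k**2 + 7*k + 4)).
Take A(k)=k + 3, B(k)=k + 5, C(k)=k**2 + 7*k + 4.
Set up (k + 3)·f(k+1) − (k + 4)·f(k) − (k**2 + 7*k + 4) = 0.
deg f ≤ 2 (via 1,1,2).
Solve for f: f(k) = k*(3*k + 1)/3 (degree 2 ≤ 2).
Certificate R = B(k−1)f/C = k*(k + 4)*(3*k + 1)/(3*(k**2 + 7*k + 4)) gives s_k = k*(3*k + 1)/(3*(k + 3)).
Check: Δs_k = (k**2 + 7*k + 4)/(k**2 + 7*k + 12). ✓
Evaluate: s_(n+1) = (3*n**2 + 7*n + 4)/(3*(n + 4)); subtract s_(0) = 0 ⇒ S(n) = (3*n**2 + 7*n + 4)/(3*(n + 4)).

S(n) = \frac{3 n^{2} + 7 n + 4}{3 \left(n + 4\right)}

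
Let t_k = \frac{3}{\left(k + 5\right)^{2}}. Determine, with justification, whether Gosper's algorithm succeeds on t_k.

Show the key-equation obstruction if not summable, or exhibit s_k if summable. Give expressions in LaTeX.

No — key equation has no polynomial f.

r(k) = (k + 5)**2/(k + 6)**2 after simplifying.
Normal form (A,B,C) = (k**2 + 10*k + 25, k**2 + 12*k + 36, 1).
Set up (k**2 + 10*k + 25)·f(k+1) − (k**2 + 10*k + 25)·f(k) − (1) = 0.
Degrees (2,2,0) ⇒ d ≤ 0.
f = c0 ⇒ A·f(k+1) − B(k−1)·f(k) − C = -1. The system {-1 = 0} is inconsistent; no antidifference.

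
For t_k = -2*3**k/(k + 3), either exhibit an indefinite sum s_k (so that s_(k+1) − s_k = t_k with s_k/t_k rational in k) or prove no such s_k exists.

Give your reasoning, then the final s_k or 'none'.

no hypergeometric antidifference exists

t_(k+1)/t_k = 3*(k + 3)/(k + 4).
So A=3*k + 9 and B=k + 4, with C=1.
Solve (3*k + 9)·f(k+1) − (k + 3)·f(k) = 1.
Degrees (1,1,0) ⇒ d ≤ -1.
d = -1 < 0 ⇒ no nonzero polynomial f; not summable.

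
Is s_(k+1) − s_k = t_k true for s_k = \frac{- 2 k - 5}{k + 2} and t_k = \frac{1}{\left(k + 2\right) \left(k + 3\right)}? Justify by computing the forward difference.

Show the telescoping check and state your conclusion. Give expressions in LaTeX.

valid; difference matches t_k

s_(k+1) = (-2*k - 7)/(k + 3)
s_(k+1) − s_k = 1/(k**2 + 5*k + 6)
(s_(k+1) − s_k) − t_k = 0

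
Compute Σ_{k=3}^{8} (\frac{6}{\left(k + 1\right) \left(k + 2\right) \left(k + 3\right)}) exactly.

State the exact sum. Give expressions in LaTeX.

Σ = 27/220

Compute t_(k+1)/t_k: get (k + 1)/(k + 4).
Factor: A=k + 1; B=k + 4; C=1.
Need (k + 1)·f(k+1) − (k + 3)·f(k) = 1.
d = 2 from the (1,1,0) case.
Coefficient equations give f(k) = k*(k + 3)/4.
So s_k = (B(k−1)f/C)·t_k = (k*(k + 3)**2/4)·t_k = 3*k*(k + 3)/(2*(k + 1)*(k + 2)).
Verify: 6/(k**3 + 6*k**2 + 11*k + 6) matches t_k.
Sum = s_(9) − s_(3); s_(9) = 81/55, s_(3) = 27/20 ⇒ 27/220.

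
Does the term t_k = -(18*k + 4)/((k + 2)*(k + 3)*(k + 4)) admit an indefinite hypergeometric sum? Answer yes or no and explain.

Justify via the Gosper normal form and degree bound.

The ratio is (k + 2)*(9*k + 11)/((k + 5)*(9*k + 2)).
So A=k + 2 and B=k + 5, with C=k + 2/9.
Need (k + 2)·f(k+1) − (k + 4)·f(k) = k + 2/9.
d = 2 from the (1,1,1) case.
Coefficient equations give f(k) = k*(5*k - 2)/27.
Get s_k = R·t_k = -2*k*(5*k - 2)/(3*(k + 2)*(k + 3)) with R(k) = B(k−1)f(k)/C(k) = k*(k + 4)*(5*k - 2)/(3*(9*k + 2)).
s_(k+1) − s_k = 2*(-9*k - 2)/(k**3 + 9*k**2 + 26*k + 24) = t_k.

Yes. s_k = -2*k*(5*k - 2)/(3*(k + 2)*(k + 3)).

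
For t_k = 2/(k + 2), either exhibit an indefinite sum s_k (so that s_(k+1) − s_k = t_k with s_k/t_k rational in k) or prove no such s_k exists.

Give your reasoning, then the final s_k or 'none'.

none — t_k is not Gosper-summable

r(k) = (k + 2)/(k + 3) after simplifying.
Factor: A=k + 2; B=k + 3; C=1.
f must satisfy (k + 2)·f(k+1) − (k + 2)·f(k) = 1.
Bound: deg f ≤ 0.
Put f(k) = c0: A·f(k+1) − B(k−1)·f(k) − C = -1; need -1 = 0 — inconsistent ⇒ no f, not summable.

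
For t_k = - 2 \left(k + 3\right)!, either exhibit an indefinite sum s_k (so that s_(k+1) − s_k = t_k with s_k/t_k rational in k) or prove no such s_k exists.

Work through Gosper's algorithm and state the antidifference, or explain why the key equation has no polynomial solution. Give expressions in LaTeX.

none (Gosper's algorithm certifies no s_k)

The ratio is k + 4.
Factor: A=k + 4; B=1; C=1.
Set up (k + 4)·f(k+1) − (1)·f(k) − (1) = 0.
Bound: deg f ≤ -1.
d = -1 < 0 ⇒ no nonzero polynomial f; not summable.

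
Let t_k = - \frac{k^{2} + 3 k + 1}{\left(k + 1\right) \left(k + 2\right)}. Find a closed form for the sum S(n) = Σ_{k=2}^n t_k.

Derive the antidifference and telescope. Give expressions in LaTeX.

S(n) = \frac{- 3 n^{2} - 2 n + 5}{3 \left(n + 2\right)}

r(k) = (k + 1)*(3*k + (k + 1)**2 + 4)/((k + 3)*(k**2 + 3*k + 1)) after simplifying.
Factor: A=k + 1; B=k + 3; C=k**2 + 3*k + 1.
Set up (k + 1)·f(k+1) − (k + 2)·f(k) − (k**2 + 3*k + 1) = 0.
d = 2 from the (1,1,2) case.
Solve for f: f(k) = k**2 (degree 2 ≤ 2).
So s_k = (B(k−1)f/C)·t_k = (k**2*(k + 2)/(k**2 + 3*k + 1))·t_k = -k**2/(k + 1).
Verify: (k**2*(k + 2) - (k + 1)**3)/((k + 1)*(k + 2)) matches t_k.
s_(n+1) = (-n**2 - 2*n - 1)/(n + 2) and s_(2) = -4/3, so S(n) = (-3*n**2 - 2*n + 5)/(3*(n + 2)).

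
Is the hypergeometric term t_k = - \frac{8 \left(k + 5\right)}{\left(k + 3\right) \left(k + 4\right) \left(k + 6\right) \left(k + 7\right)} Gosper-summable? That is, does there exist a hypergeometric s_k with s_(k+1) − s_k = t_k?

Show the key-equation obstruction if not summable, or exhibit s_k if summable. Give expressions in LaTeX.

r(k) = (k + 3)*(k + 6)**2/((k + 5)**2*(k + 8)) after simplifying.
Factor: A=k + 3; B=k + 8; C=k**2 + 10*k + 25.
f must satisfy (k + 3)·f(k+1) − (k + 7)·f(k) = k**2 + 10*k + 25.
d = 4 from the (1,1,2) case.
Match coefficients ⇒ f(k) = k*(k + 4)*(k + 5)*(k + 9)/36.
Then R = B(k−1)f/C = k*(k + 4)*(k + 7)*(k + 9)/(36*(k + 5)), so s_k = R(k)·t_k = 2*k*(-k - 9)/(9*(k**2 + 9*k + 18)).
Δs = 8*(-k - 5)/(k**4 + 20*k**3 + 145*k**2 + 450*k + 504), as required.

Yes. s_k = \frac{2 k \left(- k - 9\right)}{9 \left(k^{2} + 9 k + 18\right)}.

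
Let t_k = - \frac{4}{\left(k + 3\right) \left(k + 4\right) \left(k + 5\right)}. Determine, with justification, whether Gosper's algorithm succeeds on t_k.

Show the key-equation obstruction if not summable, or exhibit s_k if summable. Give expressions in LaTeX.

Yes. s_k = \frac{k \left(- k - 7\right)}{6 \left(k + 3\right) \left(k + 4\right)}.

The ratio is (k + 3)/(k + 6).
Take A(k)=k + 3, B(k)=k + 6, C(k)=1.
Set up (k + 3)·f(k+1) − (k + 5)·f(k) − (1) = 0.
From deg A=1, deg B=1, deg C=0: d=2.
Solving with deg f ≤ 2: f(k) = k*(k + 7)/24.
So s_k = (B(k−1)f/C)·t_k = (k*(k + 5)*(k + 7)/24)·t_k = k*(-k - 7)/(6*(k + 3)*(k + 4)).
Δs = -4/(k**3 + 12*k**2 + 47*k + 60), as required.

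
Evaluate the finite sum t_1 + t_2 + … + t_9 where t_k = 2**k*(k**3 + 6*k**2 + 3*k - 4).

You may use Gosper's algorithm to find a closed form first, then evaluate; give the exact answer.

Σ = 993284

Compute t_(k+1)/t_k: get 2*(k**3 + 9*k**2 + 18*k + 6)/(k**3 + 6*k**2 + 3*k - 4).
A = 2, B = 1, C = k**3 + 6*k**2 + 3*k - 4.
Need (2)·f(k+1) − (1)·f(k) = k**3 + 6*k**2 + 3*k - 4.
Bound: deg f ≤ 3.
A polynomial solution: f(k) = k*(k**2 - 3).
Then R = B(k−1)f/C = k*(k**2 - 3)/(k**3 + 6*k**2 + 3*k - 4), so s_k = R(k)·t_k = 2**k*k*(k**2 - 3).
Verify: 2**k*(k**3 + 6*k**2 + 3*k - 4) matches t_k.
Telescoping: Σ = s_(10) − s_(1) = 993280 − (-4) = 993284.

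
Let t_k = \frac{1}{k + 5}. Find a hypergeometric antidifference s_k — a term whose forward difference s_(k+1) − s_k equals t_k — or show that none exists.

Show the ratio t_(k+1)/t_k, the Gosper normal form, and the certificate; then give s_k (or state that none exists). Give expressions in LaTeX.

none (Gosper's algorithm certifies no s_k)

Compute t_(k+1)/t_k: get (k + 5)/(k + 6).
Factor: A=k + 5; B=k + 6; C=1.
Need (k + 5)·f(k+1) − (k + 5)·f(k) = 1.
deg f ≤ 0 (via 1,1,0).
Write f(k) = c0. Then LHS − RHS = -1, requiring -1 = 0: contradictory. No certificate.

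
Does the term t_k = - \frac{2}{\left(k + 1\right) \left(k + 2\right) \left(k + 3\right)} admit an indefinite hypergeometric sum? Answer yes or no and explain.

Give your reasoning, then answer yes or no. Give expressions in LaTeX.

t_(k+1)/t_k = (k + 1)/(k + 4).
So A=k + 1 and B=k + 4, with C=1.
Need (k + 1)·f(k+1) − (k + 3)·f(k) = 1.
Degrees (1,1,0) ⇒ d ≤ 2.
A polynomial solution: f(k) = k*(k + 3)/4.
R(k) = B(k−1)·f(k)/C(k) = k*(k + 3)**2/4; s_k = R·t_k = k*(-k - 3)/(2*(k + 1)*(k + 2)).
Check: Δs_k = -2/(k**3 + 6*k**2 + 11*k + 6). ✓

Yes. s_k = \frac{k \left(- k - 3\right)}{2 \left(k + 1\right) \left(k + 2\right)}.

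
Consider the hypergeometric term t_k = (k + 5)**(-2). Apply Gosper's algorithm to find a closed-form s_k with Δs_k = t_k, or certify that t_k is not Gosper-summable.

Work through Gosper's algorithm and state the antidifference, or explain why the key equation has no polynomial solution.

not Gosper-summable; s_k does not exist

The ratio is (k + 5)**2/(k + 6)**2.
Normal form (A,B,C) = (k**2 + 10*k + 25, k**2 + 12*k + 36, 1).
f must satisfy (k**2 + 10*k + 25)·f(k+1) − (k**2 + 10*k + 25)·f(k) = 1.
Bound: deg f ≤ 0.
f = c0 ⇒ A·f(k+1) − B(k−1)·f(k) − C = -1. The system {-1 = 0} is inconsistent; no antidifference.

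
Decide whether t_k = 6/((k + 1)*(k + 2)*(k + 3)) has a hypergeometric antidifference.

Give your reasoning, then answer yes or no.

Yes. s_k = 3*k*(k + 3)/(2*(k + 1)*(k + 2)).

Ratio r(k) = (k + 1)/(k + 4).
Normal form (A,B,C) = (k + 1, k + 4, 1).
f must satisfy (k + 1)·f(k+1) − (k + 3)·f(k) = 1.
deg f ≤ 2 (via 1,1,0).
Match coefficients ⇒ f(k) = k*(k + 3)/4.
Certificate R = B(k−1)f/C = k*(k + 3)**2/4 gives s_k = 3*k*(k + 3)/(2*(k + 1)*(k + 2)).
Verify: 6/(k**3 + 6*k**2 + 11*k + 6) matches t_k.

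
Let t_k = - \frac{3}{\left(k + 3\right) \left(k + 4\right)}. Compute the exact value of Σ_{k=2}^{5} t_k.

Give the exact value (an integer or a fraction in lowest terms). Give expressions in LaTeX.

The ratio is (k + 3)/(k + 5).
Normal form (A,B,C) = (k + 3, k + 5, 1).
Need (k + 3)·f(k+1) − (k + 4)·f(k) = 1.
Bound: deg f ≤ 1.
Solve for f: f(k) = k/3 (degree 1 ≤ 1).
Certificate R = B(k−1)f/C = k*(k + 4)/3 gives s_k = -k/(k + 3).
Δs = -3/(k**2 + 7*k + 12), as required.
Evaluate s at k=6 and k=2: -2/3 and -2/5; difference -4/15.

Σ = -4/15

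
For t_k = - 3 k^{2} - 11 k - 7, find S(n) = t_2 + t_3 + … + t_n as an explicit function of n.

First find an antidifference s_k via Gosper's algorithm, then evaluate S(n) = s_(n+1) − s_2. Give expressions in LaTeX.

r(k) = (3*k**2 + 17*k + 21)/(3*k**2 + 11*k + 7) after simplifying.
Normal form (A,B,C) = (1, 1, k**2 + 11*k/3 + 7/3).
f must satisfy (1)·f(k+1) − (1)·f(k) = k**2 + 11*k/3 + 7/3.
Degrees (0,0,2) ⇒ d ≤ 3.
Solve for f: f(k) = k*(k**2 + 4*k + 2)/3 (degree 3 ≤ 3).
Get s_k = R·t_k = k*(-k**2 - 4*k - 2) with R(k) = B(k−1)f(k)/C(k) = k*(k**2 + 4*k + 2)/(3*k**2 + 11*k + 7).
s_(k+1) − s_k = -3*k**2 - 11*k - 7 = t_k.
Σ_(k=2)^n t_k = s_(n+1) − s_(2) = (-n**3 - 7*n**2 - 13*n - 7) − (-28), i.e. -n**3 - 7*n**2 - 13*n + 21.

S(n) = - n^{3} - 7 n^{2} - 13 n + 21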